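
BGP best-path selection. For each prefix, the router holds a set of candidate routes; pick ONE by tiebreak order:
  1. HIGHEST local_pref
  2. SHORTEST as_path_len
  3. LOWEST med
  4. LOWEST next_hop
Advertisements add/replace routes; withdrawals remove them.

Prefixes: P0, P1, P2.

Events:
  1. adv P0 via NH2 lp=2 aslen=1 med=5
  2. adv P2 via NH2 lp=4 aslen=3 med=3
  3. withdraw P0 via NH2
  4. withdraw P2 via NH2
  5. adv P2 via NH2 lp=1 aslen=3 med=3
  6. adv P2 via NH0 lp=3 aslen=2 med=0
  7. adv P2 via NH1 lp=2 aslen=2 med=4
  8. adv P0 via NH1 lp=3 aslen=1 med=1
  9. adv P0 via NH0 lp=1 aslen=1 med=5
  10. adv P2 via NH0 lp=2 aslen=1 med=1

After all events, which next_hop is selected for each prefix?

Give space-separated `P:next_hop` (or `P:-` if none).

Op 1: best P0=NH2 P1=- P2=-
Op 2: best P0=NH2 P1=- P2=NH2
Op 3: best P0=- P1=- P2=NH2
Op 4: best P0=- P1=- P2=-
Op 5: best P0=- P1=- P2=NH2
Op 6: best P0=- P1=- P2=NH0
Op 7: best P0=- P1=- P2=NH0
Op 8: best P0=NH1 P1=- P2=NH0
Op 9: best P0=NH1 P1=- P2=NH0
Op 10: best P0=NH1 P1=- P2=NH0

Answer: P0:NH1 P1:- P2:NH0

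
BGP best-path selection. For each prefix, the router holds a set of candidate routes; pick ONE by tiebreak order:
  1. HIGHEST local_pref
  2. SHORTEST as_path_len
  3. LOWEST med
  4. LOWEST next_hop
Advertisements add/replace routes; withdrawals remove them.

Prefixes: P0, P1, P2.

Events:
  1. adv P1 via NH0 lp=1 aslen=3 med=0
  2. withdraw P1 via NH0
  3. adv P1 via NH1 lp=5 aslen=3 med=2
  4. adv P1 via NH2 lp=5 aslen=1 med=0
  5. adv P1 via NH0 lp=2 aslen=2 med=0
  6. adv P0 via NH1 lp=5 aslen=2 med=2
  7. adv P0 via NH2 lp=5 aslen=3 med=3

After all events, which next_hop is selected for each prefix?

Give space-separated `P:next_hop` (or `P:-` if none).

Answer: P0:NH1 P1:NH2 P2:-

Derivation:
Op 1: best P0=- P1=NH0 P2=-
Op 2: best P0=- P1=- P2=-
Op 3: best P0=- P1=NH1 P2=-
Op 4: best P0=- P1=NH2 P2=-
Op 5: best P0=- P1=NH2 P2=-
Op 6: best P0=NH1 P1=NH2 P2=-
Op 7: best P0=NH1 P1=NH2 P2=-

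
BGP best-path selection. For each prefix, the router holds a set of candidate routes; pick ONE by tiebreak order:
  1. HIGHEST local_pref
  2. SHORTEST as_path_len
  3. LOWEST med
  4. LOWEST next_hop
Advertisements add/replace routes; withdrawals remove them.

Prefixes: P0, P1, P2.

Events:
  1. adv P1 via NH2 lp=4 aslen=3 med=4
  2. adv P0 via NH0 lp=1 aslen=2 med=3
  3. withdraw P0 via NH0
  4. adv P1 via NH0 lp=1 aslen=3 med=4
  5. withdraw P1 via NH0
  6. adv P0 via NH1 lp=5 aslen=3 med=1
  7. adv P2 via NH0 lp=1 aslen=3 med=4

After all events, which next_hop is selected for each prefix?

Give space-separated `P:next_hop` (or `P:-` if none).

Answer: P0:NH1 P1:NH2 P2:NH0

Derivation:
Op 1: best P0=- P1=NH2 P2=-
Op 2: best P0=NH0 P1=NH2 P2=-
Op 3: best P0=- P1=NH2 P2=-
Op 4: best P0=- P1=NH2 P2=-
Op 5: best P0=- P1=NH2 P2=-
Op 6: best P0=NH1 P1=NH2 P2=-
Op 7: best P0=NH1 P1=NH2 P2=NH0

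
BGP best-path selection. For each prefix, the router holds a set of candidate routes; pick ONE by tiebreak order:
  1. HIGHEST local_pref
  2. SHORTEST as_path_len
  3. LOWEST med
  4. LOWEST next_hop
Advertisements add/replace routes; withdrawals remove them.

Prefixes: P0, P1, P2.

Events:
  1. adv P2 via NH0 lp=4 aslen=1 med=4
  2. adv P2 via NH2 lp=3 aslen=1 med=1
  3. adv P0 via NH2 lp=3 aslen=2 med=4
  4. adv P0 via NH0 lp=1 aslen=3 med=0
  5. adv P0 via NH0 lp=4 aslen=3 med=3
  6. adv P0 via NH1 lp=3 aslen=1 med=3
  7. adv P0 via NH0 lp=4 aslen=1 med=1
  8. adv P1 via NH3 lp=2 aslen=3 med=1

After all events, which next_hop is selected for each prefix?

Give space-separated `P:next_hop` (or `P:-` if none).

Op 1: best P0=- P1=- P2=NH0
Op 2: best P0=- P1=- P2=NH0
Op 3: best P0=NH2 P1=- P2=NH0
Op 4: best P0=NH2 P1=- P2=NH0
Op 5: best P0=NH0 P1=- P2=NH0
Op 6: best P0=NH0 P1=- P2=NH0
Op 7: best P0=NH0 P1=- P2=NH0
Op 8: best P0=NH0 P1=NH3 P2=NH0

Answer: P0:NH0 P1:NH3 P2:NH0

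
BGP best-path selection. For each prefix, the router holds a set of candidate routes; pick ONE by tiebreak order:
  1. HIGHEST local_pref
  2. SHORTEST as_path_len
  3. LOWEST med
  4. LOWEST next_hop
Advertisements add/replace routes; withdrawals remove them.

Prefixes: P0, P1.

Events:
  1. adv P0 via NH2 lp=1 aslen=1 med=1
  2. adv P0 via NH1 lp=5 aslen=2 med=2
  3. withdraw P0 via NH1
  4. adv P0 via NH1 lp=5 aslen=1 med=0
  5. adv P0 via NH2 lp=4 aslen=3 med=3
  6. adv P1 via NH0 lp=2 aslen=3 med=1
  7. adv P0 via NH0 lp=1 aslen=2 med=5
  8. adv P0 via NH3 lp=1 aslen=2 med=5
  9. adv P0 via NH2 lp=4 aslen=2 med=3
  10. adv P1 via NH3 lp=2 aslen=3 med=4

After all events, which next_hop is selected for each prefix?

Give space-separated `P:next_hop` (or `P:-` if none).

Op 1: best P0=NH2 P1=-
Op 2: best P0=NH1 P1=-
Op 3: best P0=NH2 P1=-
Op 4: best P0=NH1 P1=-
Op 5: best P0=NH1 P1=-
Op 6: best P0=NH1 P1=NH0
Op 7: best P0=NH1 P1=NH0
Op 8: best P0=NH1 P1=NH0
Op 9: best P0=NH1 P1=NH0
Op 10: best P0=NH1 P1=NH0

Answer: P0:NH1 P1:NH0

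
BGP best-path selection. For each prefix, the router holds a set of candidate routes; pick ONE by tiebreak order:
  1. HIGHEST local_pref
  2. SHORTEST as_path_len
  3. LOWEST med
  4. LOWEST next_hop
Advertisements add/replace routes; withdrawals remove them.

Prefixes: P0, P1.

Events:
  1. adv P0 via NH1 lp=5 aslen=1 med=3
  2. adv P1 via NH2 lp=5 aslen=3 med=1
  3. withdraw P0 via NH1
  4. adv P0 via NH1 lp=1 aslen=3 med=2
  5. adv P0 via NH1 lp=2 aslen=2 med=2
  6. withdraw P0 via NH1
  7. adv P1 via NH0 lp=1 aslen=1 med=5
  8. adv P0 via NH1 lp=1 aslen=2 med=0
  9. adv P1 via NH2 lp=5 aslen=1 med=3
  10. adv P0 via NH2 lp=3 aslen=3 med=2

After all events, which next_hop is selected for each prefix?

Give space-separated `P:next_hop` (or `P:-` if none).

Op 1: best P0=NH1 P1=-
Op 2: best P0=NH1 P1=NH2
Op 3: best P0=- P1=NH2
Op 4: best P0=NH1 P1=NH2
Op 5: best P0=NH1 P1=NH2
Op 6: best P0=- P1=NH2
Op 7: best P0=- P1=NH2
Op 8: best P0=NH1 P1=NH2
Op 9: best P0=NH1 P1=NH2
Op 10: best P0=NH2 P1=NH2

Answer: P0:NH2 P1:NH2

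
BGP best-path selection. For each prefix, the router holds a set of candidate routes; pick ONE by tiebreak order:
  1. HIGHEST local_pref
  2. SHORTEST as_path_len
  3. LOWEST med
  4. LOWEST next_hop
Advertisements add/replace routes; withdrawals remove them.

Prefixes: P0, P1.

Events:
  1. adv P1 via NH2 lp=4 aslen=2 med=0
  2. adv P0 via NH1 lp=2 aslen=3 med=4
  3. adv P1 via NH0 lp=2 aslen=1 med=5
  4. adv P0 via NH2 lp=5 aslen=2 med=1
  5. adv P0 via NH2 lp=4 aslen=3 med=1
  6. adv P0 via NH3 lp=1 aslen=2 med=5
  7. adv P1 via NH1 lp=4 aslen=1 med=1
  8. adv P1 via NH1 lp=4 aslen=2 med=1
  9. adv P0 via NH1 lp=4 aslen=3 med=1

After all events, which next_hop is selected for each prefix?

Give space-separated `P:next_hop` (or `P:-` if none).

Op 1: best P0=- P1=NH2
Op 2: best P0=NH1 P1=NH2
Op 3: best P0=NH1 P1=NH2
Op 4: best P0=NH2 P1=NH2
Op 5: best P0=NH2 P1=NH2
Op 6: best P0=NH2 P1=NH2
Op 7: best P0=NH2 P1=NH1
Op 8: best P0=NH2 P1=NH2
Op 9: best P0=NH1 P1=NH2

Answer: P0:NH1 P1:NH2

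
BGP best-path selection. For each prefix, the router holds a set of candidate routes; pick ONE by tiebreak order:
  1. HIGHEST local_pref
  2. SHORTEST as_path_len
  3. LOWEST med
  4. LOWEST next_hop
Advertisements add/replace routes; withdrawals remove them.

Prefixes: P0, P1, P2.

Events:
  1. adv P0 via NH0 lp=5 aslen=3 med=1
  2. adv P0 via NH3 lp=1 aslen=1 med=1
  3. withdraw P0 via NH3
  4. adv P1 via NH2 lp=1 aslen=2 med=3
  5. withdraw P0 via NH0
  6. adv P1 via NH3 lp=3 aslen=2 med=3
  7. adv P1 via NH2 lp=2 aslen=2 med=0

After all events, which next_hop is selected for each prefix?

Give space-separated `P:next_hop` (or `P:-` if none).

Op 1: best P0=NH0 P1=- P2=-
Op 2: best P0=NH0 P1=- P2=-
Op 3: best P0=NH0 P1=- P2=-
Op 4: best P0=NH0 P1=NH2 P2=-
Op 5: best P0=- P1=NH2 P2=-
Op 6: best P0=- P1=NH3 P2=-
Op 7: best P0=- P1=NH3 P2=-

Answer: P0:- P1:NH3 P2:-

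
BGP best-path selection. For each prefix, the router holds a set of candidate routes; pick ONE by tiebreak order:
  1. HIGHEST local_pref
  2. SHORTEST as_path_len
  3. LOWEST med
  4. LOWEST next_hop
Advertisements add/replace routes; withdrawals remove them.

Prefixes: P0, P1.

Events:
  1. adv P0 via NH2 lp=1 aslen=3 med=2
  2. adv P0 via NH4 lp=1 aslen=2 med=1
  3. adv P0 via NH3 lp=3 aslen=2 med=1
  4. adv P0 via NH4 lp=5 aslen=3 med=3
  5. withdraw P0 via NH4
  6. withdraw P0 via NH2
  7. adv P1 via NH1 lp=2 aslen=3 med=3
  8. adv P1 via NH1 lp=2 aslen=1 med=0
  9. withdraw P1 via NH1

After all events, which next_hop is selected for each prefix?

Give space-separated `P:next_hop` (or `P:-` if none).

Op 1: best P0=NH2 P1=-
Op 2: best P0=NH4 P1=-
Op 3: best P0=NH3 P1=-
Op 4: best P0=NH4 P1=-
Op 5: best P0=NH3 P1=-
Op 6: best P0=NH3 P1=-
Op 7: best P0=NH3 P1=NH1
Op 8: best P0=NH3 P1=NH1
Op 9: best P0=NH3 P1=-

Answer: P0:NH3 P1:-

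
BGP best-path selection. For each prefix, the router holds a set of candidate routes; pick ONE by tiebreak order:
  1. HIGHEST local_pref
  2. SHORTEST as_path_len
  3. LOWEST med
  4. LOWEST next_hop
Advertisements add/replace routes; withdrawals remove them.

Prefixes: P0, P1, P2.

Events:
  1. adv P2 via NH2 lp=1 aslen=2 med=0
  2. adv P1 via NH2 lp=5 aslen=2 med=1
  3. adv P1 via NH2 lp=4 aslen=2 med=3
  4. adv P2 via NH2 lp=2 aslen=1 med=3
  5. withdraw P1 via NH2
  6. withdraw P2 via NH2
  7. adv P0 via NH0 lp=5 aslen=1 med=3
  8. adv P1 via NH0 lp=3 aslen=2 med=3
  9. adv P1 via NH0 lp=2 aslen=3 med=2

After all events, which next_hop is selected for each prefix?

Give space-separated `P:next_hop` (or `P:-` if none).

Answer: P0:NH0 P1:NH0 P2:-

Derivation:
Op 1: best P0=- P1=- P2=NH2
Op 2: best P0=- P1=NH2 P2=NH2
Op 3: best P0=- P1=NH2 P2=NH2
Op 4: best P0=- P1=NH2 P2=NH2
Op 5: best P0=- P1=- P2=NH2
Op 6: best P0=- P1=- P2=-
Op 7: best P0=NH0 P1=- P2=-
Op 8: best P0=NH0 P1=NH0 P2=-
Op 9: best P0=NH0 P1=NH0 P2=-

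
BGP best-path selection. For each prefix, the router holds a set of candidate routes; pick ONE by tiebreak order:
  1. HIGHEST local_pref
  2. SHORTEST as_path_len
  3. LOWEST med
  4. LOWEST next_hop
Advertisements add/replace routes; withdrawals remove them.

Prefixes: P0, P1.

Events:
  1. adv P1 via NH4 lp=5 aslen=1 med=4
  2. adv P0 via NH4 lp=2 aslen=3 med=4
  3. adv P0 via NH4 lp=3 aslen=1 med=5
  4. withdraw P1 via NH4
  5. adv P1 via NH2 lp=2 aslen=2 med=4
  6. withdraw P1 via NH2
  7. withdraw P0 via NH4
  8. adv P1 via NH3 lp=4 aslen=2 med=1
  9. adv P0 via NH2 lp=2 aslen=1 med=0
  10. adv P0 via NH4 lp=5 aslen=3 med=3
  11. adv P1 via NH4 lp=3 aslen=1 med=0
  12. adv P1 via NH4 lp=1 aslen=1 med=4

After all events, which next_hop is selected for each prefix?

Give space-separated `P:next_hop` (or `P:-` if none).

Answer: P0:NH4 P1:NH3

Derivation:
Op 1: best P0=- P1=NH4
Op 2: best P0=NH4 P1=NH4
Op 3: best P0=NH4 P1=NH4
Op 4: best P0=NH4 P1=-
Op 5: best P0=NH4 P1=NH2
Op 6: best P0=NH4 P1=-
Op 7: best P0=- P1=-
Op 8: best P0=- P1=NH3
Op 9: best P0=NH2 P1=NH3
Op 10: best P0=NH4 P1=NH3
Op 11: best P0=NH4 P1=NH3
Op 12: best P0=NH4 P1=NH3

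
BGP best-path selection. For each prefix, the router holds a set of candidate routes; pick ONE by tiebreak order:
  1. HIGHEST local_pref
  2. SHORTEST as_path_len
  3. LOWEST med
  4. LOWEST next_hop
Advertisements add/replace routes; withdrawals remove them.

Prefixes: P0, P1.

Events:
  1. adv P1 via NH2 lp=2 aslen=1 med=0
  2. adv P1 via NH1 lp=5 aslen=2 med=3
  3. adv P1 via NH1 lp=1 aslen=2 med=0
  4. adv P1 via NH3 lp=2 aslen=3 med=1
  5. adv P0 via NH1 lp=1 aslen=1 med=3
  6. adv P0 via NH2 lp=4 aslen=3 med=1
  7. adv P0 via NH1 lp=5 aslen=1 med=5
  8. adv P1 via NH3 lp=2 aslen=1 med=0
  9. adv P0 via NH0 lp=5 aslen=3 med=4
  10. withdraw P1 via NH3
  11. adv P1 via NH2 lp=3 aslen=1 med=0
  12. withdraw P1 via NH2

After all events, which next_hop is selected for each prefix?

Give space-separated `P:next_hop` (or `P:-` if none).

Answer: P0:NH1 P1:NH1

Derivation:
Op 1: best P0=- P1=NH2
Op 2: best P0=- P1=NH1
Op 3: best P0=- P1=NH2
Op 4: best P0=- P1=NH2
Op 5: best P0=NH1 P1=NH2
Op 6: best P0=NH2 P1=NH2
Op 7: best P0=NH1 P1=NH2
Op 8: best P0=NH1 P1=NH2
Op 9: best P0=NH1 P1=NH2
Op 10: best P0=NH1 P1=NH2
Op 11: best P0=NH1 P1=NH2
Op 12: best P0=NH1 P1=NH1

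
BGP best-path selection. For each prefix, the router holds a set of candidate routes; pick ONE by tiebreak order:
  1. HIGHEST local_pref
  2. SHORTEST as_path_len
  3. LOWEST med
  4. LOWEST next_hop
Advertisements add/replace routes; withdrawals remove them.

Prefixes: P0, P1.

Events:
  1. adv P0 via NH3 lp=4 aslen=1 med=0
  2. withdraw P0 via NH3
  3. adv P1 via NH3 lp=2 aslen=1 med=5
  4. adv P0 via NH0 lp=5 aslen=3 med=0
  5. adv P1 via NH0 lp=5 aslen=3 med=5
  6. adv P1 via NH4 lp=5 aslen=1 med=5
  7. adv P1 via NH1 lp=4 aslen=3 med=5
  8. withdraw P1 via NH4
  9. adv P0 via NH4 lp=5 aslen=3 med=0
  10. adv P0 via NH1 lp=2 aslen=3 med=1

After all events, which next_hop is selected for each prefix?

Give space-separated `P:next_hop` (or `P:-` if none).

Op 1: best P0=NH3 P1=-
Op 2: best P0=- P1=-
Op 3: best P0=- P1=NH3
Op 4: best P0=NH0 P1=NH3
Op 5: best P0=NH0 P1=NH0
Op 6: best P0=NH0 P1=NH4
Op 7: best P0=NH0 P1=NH4
Op 8: best P0=NH0 P1=NH0
Op 9: best P0=NH0 P1=NH0
Op 10: best P0=NH0 P1=NH0

Answer: P0:NH0 P1:NH0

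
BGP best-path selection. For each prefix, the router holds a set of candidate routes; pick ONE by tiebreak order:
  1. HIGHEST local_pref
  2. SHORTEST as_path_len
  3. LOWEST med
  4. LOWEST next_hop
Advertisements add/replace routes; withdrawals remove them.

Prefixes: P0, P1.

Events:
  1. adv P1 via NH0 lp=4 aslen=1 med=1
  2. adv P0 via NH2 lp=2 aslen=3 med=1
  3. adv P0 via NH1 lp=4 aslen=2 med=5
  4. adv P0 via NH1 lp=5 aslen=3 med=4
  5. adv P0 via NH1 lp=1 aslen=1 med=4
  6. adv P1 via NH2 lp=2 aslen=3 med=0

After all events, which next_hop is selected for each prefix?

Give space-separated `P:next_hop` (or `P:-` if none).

Op 1: best P0=- P1=NH0
Op 2: best P0=NH2 P1=NH0
Op 3: best P0=NH1 P1=NH0
Op 4: best P0=NH1 P1=NH0
Op 5: best P0=NH2 P1=NH0
Op 6: best P0=NH2 P1=NH0

Answer: P0:NH2 P1:NH0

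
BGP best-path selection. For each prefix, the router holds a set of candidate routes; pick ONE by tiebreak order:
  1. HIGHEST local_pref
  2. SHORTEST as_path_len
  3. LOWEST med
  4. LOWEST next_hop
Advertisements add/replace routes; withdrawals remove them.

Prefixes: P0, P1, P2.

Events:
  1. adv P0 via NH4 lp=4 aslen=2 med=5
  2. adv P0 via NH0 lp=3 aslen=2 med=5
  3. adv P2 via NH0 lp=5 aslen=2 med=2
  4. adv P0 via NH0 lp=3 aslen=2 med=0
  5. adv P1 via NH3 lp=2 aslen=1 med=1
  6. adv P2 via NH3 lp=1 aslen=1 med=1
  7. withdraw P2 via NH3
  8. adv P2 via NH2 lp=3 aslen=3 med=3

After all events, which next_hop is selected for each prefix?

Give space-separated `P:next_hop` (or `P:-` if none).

Op 1: best P0=NH4 P1=- P2=-
Op 2: best P0=NH4 P1=- P2=-
Op 3: best P0=NH4 P1=- P2=NH0
Op 4: best P0=NH4 P1=- P2=NH0
Op 5: best P0=NH4 P1=NH3 P2=NH0
Op 6: best P0=NH4 P1=NH3 P2=NH0
Op 7: best P0=NH4 P1=NH3 P2=NH0
Op 8: best P0=NH4 P1=NH3 P2=NH0

Answer: P0:NH4 P1:NH3 P2:NH0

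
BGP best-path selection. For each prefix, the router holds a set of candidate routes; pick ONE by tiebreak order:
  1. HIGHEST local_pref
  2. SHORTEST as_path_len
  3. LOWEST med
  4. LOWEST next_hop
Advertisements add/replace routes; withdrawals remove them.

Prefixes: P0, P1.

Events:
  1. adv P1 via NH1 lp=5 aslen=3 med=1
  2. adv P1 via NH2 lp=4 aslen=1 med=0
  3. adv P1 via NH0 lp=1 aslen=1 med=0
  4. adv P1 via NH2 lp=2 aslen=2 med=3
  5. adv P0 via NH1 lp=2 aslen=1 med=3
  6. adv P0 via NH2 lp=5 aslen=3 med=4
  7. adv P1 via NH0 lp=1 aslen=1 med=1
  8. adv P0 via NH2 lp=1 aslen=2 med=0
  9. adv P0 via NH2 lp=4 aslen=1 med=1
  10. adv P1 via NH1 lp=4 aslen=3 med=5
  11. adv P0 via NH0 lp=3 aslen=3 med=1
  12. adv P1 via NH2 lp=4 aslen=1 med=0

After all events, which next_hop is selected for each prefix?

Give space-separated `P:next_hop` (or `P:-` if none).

Answer: P0:NH2 P1:NH2

Derivation:
Op 1: best P0=- P1=NH1
Op 2: best P0=- P1=NH1
Op 3: best P0=- P1=NH1
Op 4: best P0=- P1=NH1
Op 5: best P0=NH1 P1=NH1
Op 6: best P0=NH2 P1=NH1
Op 7: best P0=NH2 P1=NH1
Op 8: best P0=NH1 P1=NH1
Op 9: best P0=NH2 P1=NH1
Op 10: best P0=NH2 P1=NH1
Op 11: best P0=NH2 P1=NH1
Op 12: best P0=NH2 P1=NH2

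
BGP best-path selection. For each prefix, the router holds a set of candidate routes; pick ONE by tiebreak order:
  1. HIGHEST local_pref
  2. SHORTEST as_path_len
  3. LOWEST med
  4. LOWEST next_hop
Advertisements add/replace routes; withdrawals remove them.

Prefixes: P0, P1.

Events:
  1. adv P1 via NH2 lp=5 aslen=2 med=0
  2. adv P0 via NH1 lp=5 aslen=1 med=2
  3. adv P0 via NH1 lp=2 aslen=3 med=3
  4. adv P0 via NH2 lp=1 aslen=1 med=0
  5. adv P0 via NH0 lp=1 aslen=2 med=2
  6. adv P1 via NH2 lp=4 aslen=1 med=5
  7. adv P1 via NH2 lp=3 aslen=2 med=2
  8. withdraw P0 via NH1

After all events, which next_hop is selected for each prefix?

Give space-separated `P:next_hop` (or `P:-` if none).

Answer: P0:NH2 P1:NH2

Derivation:
Op 1: best P0=- P1=NH2
Op 2: best P0=NH1 P1=NH2
Op 3: best P0=NH1 P1=NH2
Op 4: best P0=NH1 P1=NH2
Op 5: best P0=NH1 P1=NH2
Op 6: best P0=NH1 P1=NH2
Op 7: best P0=NH1 P1=NH2
Op 8: best P0=NH2 P1=NH2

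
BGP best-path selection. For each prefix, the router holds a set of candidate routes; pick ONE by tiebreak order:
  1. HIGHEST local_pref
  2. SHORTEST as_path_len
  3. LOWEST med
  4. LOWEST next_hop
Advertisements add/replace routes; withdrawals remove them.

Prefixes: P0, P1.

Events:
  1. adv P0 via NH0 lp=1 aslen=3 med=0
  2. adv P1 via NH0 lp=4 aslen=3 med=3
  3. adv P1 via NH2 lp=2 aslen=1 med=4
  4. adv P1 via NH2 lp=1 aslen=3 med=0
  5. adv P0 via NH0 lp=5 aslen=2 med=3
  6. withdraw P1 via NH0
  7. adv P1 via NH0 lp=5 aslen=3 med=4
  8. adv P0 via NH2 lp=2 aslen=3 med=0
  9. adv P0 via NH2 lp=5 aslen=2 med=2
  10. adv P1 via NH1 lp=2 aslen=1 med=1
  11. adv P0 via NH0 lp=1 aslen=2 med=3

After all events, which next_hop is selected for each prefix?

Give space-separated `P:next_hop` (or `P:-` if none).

Answer: P0:NH2 P1:NH0

Derivation:
Op 1: best P0=NH0 P1=-
Op 2: best P0=NH0 P1=NH0
Op 3: best P0=NH0 P1=NH0
Op 4: best P0=NH0 P1=NH0
Op 5: best P0=NH0 P1=NH0
Op 6: best P0=NH0 P1=NH2
Op 7: best P0=NH0 P1=NH0
Op 8: best P0=NH0 P1=NH0
Op 9: best P0=NH2 P1=NH0
Op 10: best P0=NH2 P1=NH0
Op 11: best P0=NH2 P1=NH0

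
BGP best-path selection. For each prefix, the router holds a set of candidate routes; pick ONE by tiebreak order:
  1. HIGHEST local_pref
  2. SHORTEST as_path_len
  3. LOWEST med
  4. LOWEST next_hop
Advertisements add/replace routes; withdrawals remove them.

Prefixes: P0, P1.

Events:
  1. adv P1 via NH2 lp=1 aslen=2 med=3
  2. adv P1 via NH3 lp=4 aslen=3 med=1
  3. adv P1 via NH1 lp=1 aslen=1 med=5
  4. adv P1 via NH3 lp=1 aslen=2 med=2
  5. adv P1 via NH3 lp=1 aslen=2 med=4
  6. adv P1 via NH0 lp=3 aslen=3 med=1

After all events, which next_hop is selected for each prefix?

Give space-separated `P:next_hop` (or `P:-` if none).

Op 1: best P0=- P1=NH2
Op 2: best P0=- P1=NH3
Op 3: best P0=- P1=NH3
Op 4: best P0=- P1=NH1
Op 5: best P0=- P1=NH1
Op 6: best P0=- P1=NH0

Answer: P0:- P1:NH0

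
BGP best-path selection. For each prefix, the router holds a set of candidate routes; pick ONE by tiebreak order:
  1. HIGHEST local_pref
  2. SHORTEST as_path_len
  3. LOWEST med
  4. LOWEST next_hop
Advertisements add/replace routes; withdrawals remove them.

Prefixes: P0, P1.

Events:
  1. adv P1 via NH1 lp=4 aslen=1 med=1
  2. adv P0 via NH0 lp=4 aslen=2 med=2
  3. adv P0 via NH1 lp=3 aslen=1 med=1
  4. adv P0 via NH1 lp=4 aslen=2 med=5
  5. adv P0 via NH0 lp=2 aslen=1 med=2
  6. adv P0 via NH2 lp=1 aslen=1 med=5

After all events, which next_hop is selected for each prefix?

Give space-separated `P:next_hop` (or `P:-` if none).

Op 1: best P0=- P1=NH1
Op 2: best P0=NH0 P1=NH1
Op 3: best P0=NH0 P1=NH1
Op 4: best P0=NH0 P1=NH1
Op 5: best P0=NH1 P1=NH1
Op 6: best P0=NH1 P1=NH1

Answer: P0:NH1 P1:NH1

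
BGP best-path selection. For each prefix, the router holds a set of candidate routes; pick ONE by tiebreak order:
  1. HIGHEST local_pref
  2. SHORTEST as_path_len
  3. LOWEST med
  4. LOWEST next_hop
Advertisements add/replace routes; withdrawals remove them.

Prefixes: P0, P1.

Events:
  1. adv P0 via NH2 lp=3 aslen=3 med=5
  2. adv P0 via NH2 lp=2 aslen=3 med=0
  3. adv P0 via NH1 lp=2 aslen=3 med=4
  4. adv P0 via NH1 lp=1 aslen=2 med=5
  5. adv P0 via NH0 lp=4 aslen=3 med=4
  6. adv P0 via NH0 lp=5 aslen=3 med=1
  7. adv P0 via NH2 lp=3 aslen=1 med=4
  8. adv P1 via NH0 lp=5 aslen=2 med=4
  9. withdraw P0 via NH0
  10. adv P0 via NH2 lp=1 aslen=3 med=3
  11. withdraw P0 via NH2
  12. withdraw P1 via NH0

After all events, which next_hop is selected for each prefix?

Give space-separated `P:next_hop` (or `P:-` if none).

Op 1: best P0=NH2 P1=-
Op 2: best P0=NH2 P1=-
Op 3: best P0=NH2 P1=-
Op 4: best P0=NH2 P1=-
Op 5: best P0=NH0 P1=-
Op 6: best P0=NH0 P1=-
Op 7: best P0=NH0 P1=-
Op 8: best P0=NH0 P1=NH0
Op 9: best P0=NH2 P1=NH0
Op 10: best P0=NH1 P1=NH0
Op 11: best P0=NH1 P1=NH0
Op 12: best P0=NH1 P1=-

Answer: P0:NH1 P1:-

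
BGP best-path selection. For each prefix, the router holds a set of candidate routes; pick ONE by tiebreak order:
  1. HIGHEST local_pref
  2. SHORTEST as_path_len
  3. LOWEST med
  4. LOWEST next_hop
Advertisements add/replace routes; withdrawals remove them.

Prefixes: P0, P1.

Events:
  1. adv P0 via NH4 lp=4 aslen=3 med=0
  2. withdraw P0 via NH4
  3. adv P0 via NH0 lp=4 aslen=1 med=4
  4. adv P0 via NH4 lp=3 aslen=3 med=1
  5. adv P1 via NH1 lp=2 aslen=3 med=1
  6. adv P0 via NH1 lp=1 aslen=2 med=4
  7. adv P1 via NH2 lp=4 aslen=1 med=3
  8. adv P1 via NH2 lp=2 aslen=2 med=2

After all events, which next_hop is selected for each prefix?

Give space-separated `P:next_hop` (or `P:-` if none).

Answer: P0:NH0 P1:NH2

Derivation:
Op 1: best P0=NH4 P1=-
Op 2: best P0=- P1=-
Op 3: best P0=NH0 P1=-
Op 4: best P0=NH0 P1=-
Op 5: best P0=NH0 P1=NH1
Op 6: best P0=NH0 P1=NH1
Op 7: best P0=NH0 P1=NH2
Op 8: best P0=NH0 P1=NH2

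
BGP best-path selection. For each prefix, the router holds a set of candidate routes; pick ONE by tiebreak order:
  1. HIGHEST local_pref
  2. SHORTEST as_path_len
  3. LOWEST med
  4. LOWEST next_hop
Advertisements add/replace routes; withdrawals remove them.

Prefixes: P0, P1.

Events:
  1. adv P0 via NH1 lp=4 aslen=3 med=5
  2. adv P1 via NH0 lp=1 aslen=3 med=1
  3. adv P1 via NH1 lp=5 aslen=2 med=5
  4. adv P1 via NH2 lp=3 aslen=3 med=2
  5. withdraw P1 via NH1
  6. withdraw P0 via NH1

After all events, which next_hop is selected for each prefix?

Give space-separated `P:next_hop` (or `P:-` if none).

Answer: P0:- P1:NH2

Derivation:
Op 1: best P0=NH1 P1=-
Op 2: best P0=NH1 P1=NH0
Op 3: best P0=NH1 P1=NH1
Op 4: best P0=NH1 P1=NH1
Op 5: best P0=NH1 P1=NH2
Op 6: best P0=- P1=NH2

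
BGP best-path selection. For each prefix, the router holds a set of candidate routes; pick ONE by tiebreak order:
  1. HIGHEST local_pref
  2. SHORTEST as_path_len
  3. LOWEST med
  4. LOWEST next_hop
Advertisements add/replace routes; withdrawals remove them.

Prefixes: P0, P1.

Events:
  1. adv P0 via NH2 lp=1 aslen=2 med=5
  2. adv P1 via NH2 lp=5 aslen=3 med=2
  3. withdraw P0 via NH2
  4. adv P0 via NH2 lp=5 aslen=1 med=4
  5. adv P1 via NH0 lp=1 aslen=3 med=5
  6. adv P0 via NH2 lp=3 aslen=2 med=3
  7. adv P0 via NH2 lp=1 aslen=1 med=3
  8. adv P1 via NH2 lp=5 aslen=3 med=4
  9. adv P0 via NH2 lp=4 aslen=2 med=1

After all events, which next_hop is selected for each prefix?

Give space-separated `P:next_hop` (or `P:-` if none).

Op 1: best P0=NH2 P1=-
Op 2: best P0=NH2 P1=NH2
Op 3: best P0=- P1=NH2
Op 4: best P0=NH2 P1=NH2
Op 5: best P0=NH2 P1=NH2
Op 6: best P0=NH2 P1=NH2
Op 7: best P0=NH2 P1=NH2
Op 8: best P0=NH2 P1=NH2
Op 9: best P0=NH2 P1=NH2

Answer: P0:NH2 P1:NH2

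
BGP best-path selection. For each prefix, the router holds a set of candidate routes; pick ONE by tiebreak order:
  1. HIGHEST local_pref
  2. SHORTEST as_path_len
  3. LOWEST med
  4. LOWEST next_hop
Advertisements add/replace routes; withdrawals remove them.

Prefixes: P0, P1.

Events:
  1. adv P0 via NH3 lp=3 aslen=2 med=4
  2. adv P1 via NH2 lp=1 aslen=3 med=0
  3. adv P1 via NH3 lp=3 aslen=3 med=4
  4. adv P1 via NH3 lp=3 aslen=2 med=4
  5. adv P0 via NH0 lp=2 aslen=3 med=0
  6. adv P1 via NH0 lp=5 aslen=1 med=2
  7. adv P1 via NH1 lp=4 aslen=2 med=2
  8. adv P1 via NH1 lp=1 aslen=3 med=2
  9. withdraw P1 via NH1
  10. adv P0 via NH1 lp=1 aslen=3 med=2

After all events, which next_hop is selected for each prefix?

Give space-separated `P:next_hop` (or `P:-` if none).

Answer: P0:NH3 P1:NH0

Derivation:
Op 1: best P0=NH3 P1=-
Op 2: best P0=NH3 P1=NH2
Op 3: best P0=NH3 P1=NH3
Op 4: best P0=NH3 P1=NH3
Op 5: best P0=NH3 P1=NH3
Op 6: best P0=NH3 P1=NH0
Op 7: best P0=NH3 P1=NH0
Op 8: best P0=NH3 P1=NH0
Op 9: best P0=NH3 P1=NH0
Op 10: best P0=NH3 P1=NH0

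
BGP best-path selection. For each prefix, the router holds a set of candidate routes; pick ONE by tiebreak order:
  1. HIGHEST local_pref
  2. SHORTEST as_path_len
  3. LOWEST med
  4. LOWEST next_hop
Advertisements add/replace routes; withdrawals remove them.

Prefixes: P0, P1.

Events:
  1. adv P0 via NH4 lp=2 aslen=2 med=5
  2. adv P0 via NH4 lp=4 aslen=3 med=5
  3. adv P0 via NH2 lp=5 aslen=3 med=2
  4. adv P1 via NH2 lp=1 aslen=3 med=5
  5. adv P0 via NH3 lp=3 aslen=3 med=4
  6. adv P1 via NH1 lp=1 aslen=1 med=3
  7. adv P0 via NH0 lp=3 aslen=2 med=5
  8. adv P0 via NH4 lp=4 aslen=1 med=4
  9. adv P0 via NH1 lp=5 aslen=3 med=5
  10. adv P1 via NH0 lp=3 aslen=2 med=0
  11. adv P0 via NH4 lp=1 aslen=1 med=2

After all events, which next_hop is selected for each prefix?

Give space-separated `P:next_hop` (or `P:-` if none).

Answer: P0:NH2 P1:NH0

Derivation:
Op 1: best P0=NH4 P1=-
Op 2: best P0=NH4 P1=-
Op 3: best P0=NH2 P1=-
Op 4: best P0=NH2 P1=NH2
Op 5: best P0=NH2 P1=NH2
Op 6: best P0=NH2 P1=NH1
Op 7: best P0=NH2 P1=NH1
Op 8: best P0=NH2 P1=NH1
Op 9: best P0=NH2 P1=NH1
Op 10: best P0=NH2 P1=NH0
Op 11: best P0=NH2 P1=NH0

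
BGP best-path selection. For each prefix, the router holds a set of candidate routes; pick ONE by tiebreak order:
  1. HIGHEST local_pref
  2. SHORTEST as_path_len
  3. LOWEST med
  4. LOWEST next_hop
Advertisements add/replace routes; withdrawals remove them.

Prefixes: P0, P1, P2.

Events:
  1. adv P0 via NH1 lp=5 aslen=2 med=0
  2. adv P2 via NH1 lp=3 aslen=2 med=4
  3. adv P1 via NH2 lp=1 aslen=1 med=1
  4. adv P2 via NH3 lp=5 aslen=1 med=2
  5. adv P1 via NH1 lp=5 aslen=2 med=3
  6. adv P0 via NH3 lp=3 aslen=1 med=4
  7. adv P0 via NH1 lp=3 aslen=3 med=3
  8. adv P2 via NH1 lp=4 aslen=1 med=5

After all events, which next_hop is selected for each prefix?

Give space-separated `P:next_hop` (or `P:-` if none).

Op 1: best P0=NH1 P1=- P2=-
Op 2: best P0=NH1 P1=- P2=NH1
Op 3: best P0=NH1 P1=NH2 P2=NH1
Op 4: best P0=NH1 P1=NH2 P2=NH3
Op 5: best P0=NH1 P1=NH1 P2=NH3
Op 6: best P0=NH1 P1=NH1 P2=NH3
Op 7: best P0=NH3 P1=NH1 P2=NH3
Op 8: best P0=NH3 P1=NH1 P2=NH3

Answer: P0:NH3 P1:NH1 P2:NH3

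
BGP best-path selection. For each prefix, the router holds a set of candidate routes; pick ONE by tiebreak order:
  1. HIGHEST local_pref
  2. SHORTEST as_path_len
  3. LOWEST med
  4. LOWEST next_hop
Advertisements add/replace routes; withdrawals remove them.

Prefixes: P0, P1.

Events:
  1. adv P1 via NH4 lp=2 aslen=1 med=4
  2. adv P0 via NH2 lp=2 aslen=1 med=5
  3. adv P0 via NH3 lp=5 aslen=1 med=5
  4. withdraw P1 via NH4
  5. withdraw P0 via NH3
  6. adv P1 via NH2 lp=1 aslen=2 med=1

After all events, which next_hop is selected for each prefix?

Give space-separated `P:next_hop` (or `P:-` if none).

Answer: P0:NH2 P1:NH2

Derivation:
Op 1: best P0=- P1=NH4
Op 2: best P0=NH2 P1=NH4
Op 3: best P0=NH3 P1=NH4
Op 4: best P0=NH3 P1=-
Op 5: best P0=NH2 P1=-
Op 6: best P0=NH2 P1=NH2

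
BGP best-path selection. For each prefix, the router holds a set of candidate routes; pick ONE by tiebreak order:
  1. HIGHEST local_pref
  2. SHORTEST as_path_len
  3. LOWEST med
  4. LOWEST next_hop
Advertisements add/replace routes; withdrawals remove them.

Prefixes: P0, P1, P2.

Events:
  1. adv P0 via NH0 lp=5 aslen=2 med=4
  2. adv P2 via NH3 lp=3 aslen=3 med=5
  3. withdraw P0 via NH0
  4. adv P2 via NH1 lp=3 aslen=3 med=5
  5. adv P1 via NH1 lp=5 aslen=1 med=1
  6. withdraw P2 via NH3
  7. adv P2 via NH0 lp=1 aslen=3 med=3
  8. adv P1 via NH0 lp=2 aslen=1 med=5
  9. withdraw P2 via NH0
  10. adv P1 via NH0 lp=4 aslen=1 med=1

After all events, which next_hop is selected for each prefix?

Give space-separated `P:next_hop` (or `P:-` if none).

Op 1: best P0=NH0 P1=- P2=-
Op 2: best P0=NH0 P1=- P2=NH3
Op 3: best P0=- P1=- P2=NH3
Op 4: best P0=- P1=- P2=NH1
Op 5: best P0=- P1=NH1 P2=NH1
Op 6: best P0=- P1=NH1 P2=NH1
Op 7: best P0=- P1=NH1 P2=NH1
Op 8: best P0=- P1=NH1 P2=NH1
Op 9: best P0=- P1=NH1 P2=NH1
Op 10: best P0=- P1=NH1 P2=NH1

Answer: P0:- P1:NH1 P2:NH1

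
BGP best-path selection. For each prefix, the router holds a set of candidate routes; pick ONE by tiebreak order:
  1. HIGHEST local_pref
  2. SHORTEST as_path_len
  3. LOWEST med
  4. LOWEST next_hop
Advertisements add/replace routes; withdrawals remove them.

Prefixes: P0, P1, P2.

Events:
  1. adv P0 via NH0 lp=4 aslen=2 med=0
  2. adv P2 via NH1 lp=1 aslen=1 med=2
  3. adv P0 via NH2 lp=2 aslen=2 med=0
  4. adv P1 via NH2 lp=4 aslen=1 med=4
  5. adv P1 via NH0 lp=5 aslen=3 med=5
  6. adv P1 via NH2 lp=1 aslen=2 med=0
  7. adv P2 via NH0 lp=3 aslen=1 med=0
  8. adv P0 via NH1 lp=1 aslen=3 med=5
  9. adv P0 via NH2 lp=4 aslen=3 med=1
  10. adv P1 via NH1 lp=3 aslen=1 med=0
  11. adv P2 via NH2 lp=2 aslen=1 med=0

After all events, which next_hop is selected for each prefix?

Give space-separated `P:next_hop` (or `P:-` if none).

Op 1: best P0=NH0 P1=- P2=-
Op 2: best P0=NH0 P1=- P2=NH1
Op 3: best P0=NH0 P1=- P2=NH1
Op 4: best P0=NH0 P1=NH2 P2=NH1
Op 5: best P0=NH0 P1=NH0 P2=NH1
Op 6: best P0=NH0 P1=NH0 P2=NH1
Op 7: best P0=NH0 P1=NH0 P2=NH0
Op 8: best P0=NH0 P1=NH0 P2=NH0
Op 9: best P0=NH0 P1=NH0 P2=NH0
Op 10: best P0=NH0 P1=NH0 P2=NH0
Op 11: best P0=NH0 P1=NH0 P2=NH0

Answer: P0:NH0 P1:NH0 P2:NH0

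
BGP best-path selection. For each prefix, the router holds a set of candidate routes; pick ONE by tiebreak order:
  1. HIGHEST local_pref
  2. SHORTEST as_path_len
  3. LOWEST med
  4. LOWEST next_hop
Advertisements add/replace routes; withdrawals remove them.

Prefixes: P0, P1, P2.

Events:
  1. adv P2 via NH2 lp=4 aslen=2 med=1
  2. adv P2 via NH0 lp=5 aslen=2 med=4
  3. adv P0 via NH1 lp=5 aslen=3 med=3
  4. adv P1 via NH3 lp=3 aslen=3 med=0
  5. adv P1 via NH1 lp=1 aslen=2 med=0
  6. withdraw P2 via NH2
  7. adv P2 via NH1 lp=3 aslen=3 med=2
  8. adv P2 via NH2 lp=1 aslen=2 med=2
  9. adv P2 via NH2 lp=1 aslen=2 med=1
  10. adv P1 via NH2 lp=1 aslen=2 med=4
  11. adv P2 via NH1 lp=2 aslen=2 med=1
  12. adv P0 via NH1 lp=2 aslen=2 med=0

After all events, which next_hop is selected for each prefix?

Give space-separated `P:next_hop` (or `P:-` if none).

Answer: P0:NH1 P1:NH3 P2:NH0

Derivation:
Op 1: best P0=- P1=- P2=NH2
Op 2: best P0=- P1=- P2=NH0
Op 3: best P0=NH1 P1=- P2=NH0
Op 4: best P0=NH1 P1=NH3 P2=NH0
Op 5: best P0=NH1 P1=NH3 P2=NH0
Op 6: best P0=NH1 P1=NH3 P2=NH0
Op 7: best P0=NH1 P1=NH3 P2=NH0
Op 8: best P0=NH1 P1=NH3 P2=NH0
Op 9: best P0=NH1 P1=NH3 P2=NH0
Op 10: best P0=NH1 P1=NH3 P2=NH0
Op 11: best P0=NH1 P1=NH3 P2=NH0
Op 12: best P0=NH1 P1=NH3 P2=NH0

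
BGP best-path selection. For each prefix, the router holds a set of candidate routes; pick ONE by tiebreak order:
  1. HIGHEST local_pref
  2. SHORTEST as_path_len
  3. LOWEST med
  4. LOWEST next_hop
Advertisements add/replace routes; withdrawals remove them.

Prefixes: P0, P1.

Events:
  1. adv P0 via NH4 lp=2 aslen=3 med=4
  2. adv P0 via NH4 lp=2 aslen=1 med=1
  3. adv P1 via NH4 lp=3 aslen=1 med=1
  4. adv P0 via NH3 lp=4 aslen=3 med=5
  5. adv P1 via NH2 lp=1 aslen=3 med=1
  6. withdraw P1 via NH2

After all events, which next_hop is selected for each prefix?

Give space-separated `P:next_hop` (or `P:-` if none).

Op 1: best P0=NH4 P1=-
Op 2: best P0=NH4 P1=-
Op 3: best P0=NH4 P1=NH4
Op 4: best P0=NH3 P1=NH4
Op 5: best P0=NH3 P1=NH4
Op 6: best P0=NH3 P1=NH4

Answer: P0:NH3 P1:NH4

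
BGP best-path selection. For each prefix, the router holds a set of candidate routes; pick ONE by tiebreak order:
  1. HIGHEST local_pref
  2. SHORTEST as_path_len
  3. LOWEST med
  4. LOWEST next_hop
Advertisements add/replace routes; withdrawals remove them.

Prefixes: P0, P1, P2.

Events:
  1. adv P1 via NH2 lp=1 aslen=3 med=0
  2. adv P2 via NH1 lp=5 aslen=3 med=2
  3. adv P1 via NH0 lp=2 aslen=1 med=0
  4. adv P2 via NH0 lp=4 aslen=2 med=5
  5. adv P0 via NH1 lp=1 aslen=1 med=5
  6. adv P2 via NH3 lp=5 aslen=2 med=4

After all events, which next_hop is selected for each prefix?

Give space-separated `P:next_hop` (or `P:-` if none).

Answer: P0:NH1 P1:NH0 P2:NH3

Derivation:
Op 1: best P0=- P1=NH2 P2=-
Op 2: best P0=- P1=NH2 P2=NH1
Op 3: best P0=- P1=NH0 P2=NH1
Op 4: best P0=- P1=NH0 P2=NH1
Op 5: best P0=NH1 P1=NH0 P2=NH1
Op 6: best P0=NH1 P1=NH0 P2=NH3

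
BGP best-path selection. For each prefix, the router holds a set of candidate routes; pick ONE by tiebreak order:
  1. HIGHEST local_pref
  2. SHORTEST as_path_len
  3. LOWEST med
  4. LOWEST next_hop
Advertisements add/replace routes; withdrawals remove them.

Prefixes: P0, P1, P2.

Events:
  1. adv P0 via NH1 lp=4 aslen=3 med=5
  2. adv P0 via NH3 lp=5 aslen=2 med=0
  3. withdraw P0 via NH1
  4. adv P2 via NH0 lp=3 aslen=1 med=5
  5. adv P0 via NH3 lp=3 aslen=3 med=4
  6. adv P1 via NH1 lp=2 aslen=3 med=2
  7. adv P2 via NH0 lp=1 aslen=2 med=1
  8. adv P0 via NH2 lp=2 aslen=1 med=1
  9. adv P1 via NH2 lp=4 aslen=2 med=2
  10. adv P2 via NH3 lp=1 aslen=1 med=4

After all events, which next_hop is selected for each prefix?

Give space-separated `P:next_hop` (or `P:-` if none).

Answer: P0:NH3 P1:NH2 P2:NH3

Derivation:
Op 1: best P0=NH1 P1=- P2=-
Op 2: best P0=NH3 P1=- P2=-
Op 3: best P0=NH3 P1=- P2=-
Op 4: best P0=NH3 P1=- P2=NH0
Op 5: best P0=NH3 P1=- P2=NH0
Op 6: best P0=NH3 P1=NH1 P2=NH0
Op 7: best P0=NH3 P1=NH1 P2=NH0
Op 8: best P0=NH3 P1=NH1 P2=NH0
Op 9: best P0=NH3 P1=NH2 P2=NH0
Op 10: best P0=NH3 P1=NH2 P2=NH3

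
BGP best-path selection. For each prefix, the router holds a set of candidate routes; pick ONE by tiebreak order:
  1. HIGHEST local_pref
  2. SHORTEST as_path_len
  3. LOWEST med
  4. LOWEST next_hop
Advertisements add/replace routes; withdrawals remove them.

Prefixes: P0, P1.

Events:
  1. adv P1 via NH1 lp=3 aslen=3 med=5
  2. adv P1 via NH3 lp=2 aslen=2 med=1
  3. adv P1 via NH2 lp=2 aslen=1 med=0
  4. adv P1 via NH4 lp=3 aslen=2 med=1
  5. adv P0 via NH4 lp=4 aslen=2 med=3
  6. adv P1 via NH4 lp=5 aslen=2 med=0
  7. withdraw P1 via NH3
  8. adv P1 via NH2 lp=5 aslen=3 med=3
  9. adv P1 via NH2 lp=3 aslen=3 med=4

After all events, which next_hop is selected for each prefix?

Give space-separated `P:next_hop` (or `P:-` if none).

Answer: P0:NH4 P1:NH4

Derivation:
Op 1: best P0=- P1=NH1
Op 2: best P0=- P1=NH1
Op 3: best P0=- P1=NH1
Op 4: best P0=- P1=NH4
Op 5: best P0=NH4 P1=NH4
Op 6: best P0=NH4 P1=NH4
Op 7: best P0=NH4 P1=NH4
Op 8: best P0=NH4 P1=NH4
Op 9: best P0=NH4 P1=NH4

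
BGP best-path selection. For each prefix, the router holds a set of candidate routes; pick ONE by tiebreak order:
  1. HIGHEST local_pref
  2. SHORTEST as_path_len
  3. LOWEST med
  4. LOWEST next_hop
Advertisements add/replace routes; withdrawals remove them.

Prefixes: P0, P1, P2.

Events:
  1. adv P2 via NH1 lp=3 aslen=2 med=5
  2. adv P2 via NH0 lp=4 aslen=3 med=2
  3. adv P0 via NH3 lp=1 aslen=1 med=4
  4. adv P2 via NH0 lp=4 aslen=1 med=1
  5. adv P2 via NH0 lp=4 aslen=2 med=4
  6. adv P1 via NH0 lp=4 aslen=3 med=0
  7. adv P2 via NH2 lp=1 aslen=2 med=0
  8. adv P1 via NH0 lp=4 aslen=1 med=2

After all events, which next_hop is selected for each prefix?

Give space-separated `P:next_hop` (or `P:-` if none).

Op 1: best P0=- P1=- P2=NH1
Op 2: best P0=- P1=- P2=NH0
Op 3: best P0=NH3 P1=- P2=NH0
Op 4: best P0=NH3 P1=- P2=NH0
Op 5: best P0=NH3 P1=- P2=NH0
Op 6: best P0=NH3 P1=NH0 P2=NH0
Op 7: best P0=NH3 P1=NH0 P2=NH0
Op 8: best P0=NH3 P1=NH0 P2=NH0

Answer: P0:NH3 P1:NH0 P2:NH0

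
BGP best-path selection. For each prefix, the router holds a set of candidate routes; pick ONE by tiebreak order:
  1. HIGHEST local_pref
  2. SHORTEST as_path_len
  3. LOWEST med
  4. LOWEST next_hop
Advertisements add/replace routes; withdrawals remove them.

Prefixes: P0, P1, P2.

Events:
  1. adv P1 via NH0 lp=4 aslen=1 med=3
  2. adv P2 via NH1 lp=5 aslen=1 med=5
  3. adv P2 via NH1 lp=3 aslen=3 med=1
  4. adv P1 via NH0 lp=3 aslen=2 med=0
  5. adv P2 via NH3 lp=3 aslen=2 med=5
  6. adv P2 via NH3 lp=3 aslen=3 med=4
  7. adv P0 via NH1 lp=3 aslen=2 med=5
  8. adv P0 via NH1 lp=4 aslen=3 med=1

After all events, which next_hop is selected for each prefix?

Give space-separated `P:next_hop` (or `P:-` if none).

Answer: P0:NH1 P1:NH0 P2:NH1

Derivation:
Op 1: best P0=- P1=NH0 P2=-
Op 2: best P0=- P1=NH0 P2=NH1
Op 3: best P0=- P1=NH0 P2=NH1
Op 4: best P0=- P1=NH0 P2=NH1
Op 5: best P0=- P1=NH0 P2=NH3
Op 6: best P0=- P1=NH0 P2=NH1
Op 7: best P0=NH1 P1=NH0 P2=NH1
Op 8: best P0=NH1 P1=NH0 P2=NH1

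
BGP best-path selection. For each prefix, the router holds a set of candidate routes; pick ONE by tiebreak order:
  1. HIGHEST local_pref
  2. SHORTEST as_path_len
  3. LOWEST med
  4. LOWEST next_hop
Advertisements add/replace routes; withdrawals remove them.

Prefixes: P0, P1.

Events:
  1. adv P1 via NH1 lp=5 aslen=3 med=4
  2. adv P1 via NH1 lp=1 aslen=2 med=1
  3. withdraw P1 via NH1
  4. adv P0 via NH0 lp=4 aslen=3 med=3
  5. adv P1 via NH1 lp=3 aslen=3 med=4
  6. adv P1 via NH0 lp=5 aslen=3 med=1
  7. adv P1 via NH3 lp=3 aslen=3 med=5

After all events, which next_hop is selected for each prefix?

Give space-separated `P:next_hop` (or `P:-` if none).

Op 1: best P0=- P1=NH1
Op 2: best P0=- P1=NH1
Op 3: best P0=- P1=-
Op 4: best P0=NH0 P1=-
Op 5: best P0=NH0 P1=NH1
Op 6: best P0=NH0 P1=NH0
Op 7: best P0=NH0 P1=NH0

Answer: P0:NH0 P1:NH0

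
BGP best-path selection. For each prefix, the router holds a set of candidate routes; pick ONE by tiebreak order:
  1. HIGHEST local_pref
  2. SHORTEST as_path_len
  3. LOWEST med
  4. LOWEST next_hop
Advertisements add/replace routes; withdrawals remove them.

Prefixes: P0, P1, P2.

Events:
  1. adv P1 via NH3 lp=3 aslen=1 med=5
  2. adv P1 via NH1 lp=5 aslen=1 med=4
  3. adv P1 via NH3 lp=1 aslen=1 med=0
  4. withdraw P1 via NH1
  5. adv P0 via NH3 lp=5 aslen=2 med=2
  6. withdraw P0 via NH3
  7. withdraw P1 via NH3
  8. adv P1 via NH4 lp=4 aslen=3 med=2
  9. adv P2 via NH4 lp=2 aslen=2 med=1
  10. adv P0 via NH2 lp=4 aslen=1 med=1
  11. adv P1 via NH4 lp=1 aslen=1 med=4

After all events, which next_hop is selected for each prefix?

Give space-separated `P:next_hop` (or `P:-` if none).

Answer: P0:NH2 P1:NH4 P2:NH4

Derivation:
Op 1: best P0=- P1=NH3 P2=-
Op 2: best P0=- P1=NH1 P2=-
Op 3: best P0=- P1=NH1 P2=-
Op 4: best P0=- P1=NH3 P2=-
Op 5: best P0=NH3 P1=NH3 P2=-
Op 6: best P0=- P1=NH3 P2=-
Op 7: best P0=- P1=- P2=-
Op 8: best P0=- P1=NH4 P2=-
Op 9: best P0=- P1=NH4 P2=NH4
Op 10: best P0=NH2 P1=NH4 P2=NH4
Op 11: best P0=NH2 P1=NH4 P2=NH4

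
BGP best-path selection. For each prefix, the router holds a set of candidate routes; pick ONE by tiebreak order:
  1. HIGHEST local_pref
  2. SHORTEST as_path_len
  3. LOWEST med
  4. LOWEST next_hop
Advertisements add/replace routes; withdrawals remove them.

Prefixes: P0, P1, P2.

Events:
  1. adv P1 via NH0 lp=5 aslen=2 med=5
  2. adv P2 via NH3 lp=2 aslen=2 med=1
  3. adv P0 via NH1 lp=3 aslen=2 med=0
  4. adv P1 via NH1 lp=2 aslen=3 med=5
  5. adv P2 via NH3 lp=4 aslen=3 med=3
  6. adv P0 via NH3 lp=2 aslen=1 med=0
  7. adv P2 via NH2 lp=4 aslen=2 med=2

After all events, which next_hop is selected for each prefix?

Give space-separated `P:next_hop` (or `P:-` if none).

Answer: P0:NH1 P1:NH0 P2:NH2

Derivation:
Op 1: best P0=- P1=NH0 P2=-
Op 2: best P0=- P1=NH0 P2=NH3
Op 3: best P0=NH1 P1=NH0 P2=NH3
Op 4: best P0=NH1 P1=NH0 P2=NH3
Op 5: best P0=NH1 P1=NH0 P2=NH3
Op 6: best P0=NH1 P1=NH0 P2=NH3
Op 7: best P0=NH1 P1=NH0 P2=NH2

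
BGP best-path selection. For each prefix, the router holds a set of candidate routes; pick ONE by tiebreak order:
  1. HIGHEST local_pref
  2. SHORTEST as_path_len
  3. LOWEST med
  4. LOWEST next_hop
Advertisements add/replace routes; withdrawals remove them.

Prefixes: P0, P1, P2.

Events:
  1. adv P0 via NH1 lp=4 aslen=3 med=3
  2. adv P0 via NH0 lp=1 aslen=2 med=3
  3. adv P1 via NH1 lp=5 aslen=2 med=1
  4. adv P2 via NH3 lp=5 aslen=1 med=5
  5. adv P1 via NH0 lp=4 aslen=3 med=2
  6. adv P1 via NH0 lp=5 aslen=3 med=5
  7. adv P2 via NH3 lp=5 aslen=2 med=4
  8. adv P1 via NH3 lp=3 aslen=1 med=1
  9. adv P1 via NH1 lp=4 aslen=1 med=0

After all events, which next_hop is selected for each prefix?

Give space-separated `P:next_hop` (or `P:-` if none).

Answer: P0:NH1 P1:NH0 P2:NH3

Derivation:
Op 1: best P0=NH1 P1=- P2=-
Op 2: best P0=NH1 P1=- P2=-
Op 3: best P0=NH1 P1=NH1 P2=-
Op 4: best P0=NH1 P1=NH1 P2=NH3
Op 5: best P0=NH1 P1=NH1 P2=NH3
Op 6: best P0=NH1 P1=NH1 P2=NH3
Op 7: best P0=NH1 P1=NH1 P2=NH3
Op 8: best P0=NH1 P1=NH1 P2=NH3
Op 9: best P0=NH1 P1=NH0 P2=NH3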